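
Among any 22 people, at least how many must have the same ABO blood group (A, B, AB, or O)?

6

There are 4 ABO blood groups, which serve as the pigeonholes.
If each of the 4 ABO blood groups held at most 5, the total would be at most 4 × 5 = 20 < 22, a contradiction.
So at least one holds ⌈22/4⌉ = 6.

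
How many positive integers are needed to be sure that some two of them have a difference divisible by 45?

46

Two integers differ by a multiple of 45 exactly when they share a remainder mod 45.
There are 45 residue classes mod 45, so 45 integers can all lie in distinct classes.
One more integer must repeat a residue, giving a difference divisible by 45. So n = 45 + 1 = 46.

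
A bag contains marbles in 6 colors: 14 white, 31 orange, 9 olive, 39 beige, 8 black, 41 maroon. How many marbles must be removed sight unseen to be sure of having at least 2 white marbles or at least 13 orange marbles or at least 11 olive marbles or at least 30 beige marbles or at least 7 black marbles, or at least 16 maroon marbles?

Each of the 6 colors has its own threshold; avoid all of them simultaneously.
The worst case stops just short of every target: 1 white, 12 orange, all 9 olive, 29 beige, 6 black, 15 maroon — 1 + 12 + 9 + 29 + 6 + 15 = 72 marbles.
One more marble must push some color to its target, so 72 + 1 = 73.

73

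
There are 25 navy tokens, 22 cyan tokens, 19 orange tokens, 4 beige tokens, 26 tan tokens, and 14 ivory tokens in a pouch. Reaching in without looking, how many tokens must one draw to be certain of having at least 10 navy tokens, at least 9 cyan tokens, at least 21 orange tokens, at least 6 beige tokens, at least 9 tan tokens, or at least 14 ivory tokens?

Each of the 6 colors has its own threshold; avoid all of them simultaneously.
The worst case stops just short of every target: 9 navy, 8 cyan, all 19 orange, all 4 beige, 8 tan, 13 ivory — 9 + 8 + 19 + 4 + 8 + 13 = 61 tokens.
One more token must push some color to its target, so 61 + 1 = 62.

62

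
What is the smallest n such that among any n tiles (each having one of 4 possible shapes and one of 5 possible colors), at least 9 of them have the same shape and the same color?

161

There are 4 × 5 = 20 (shape, color) combinations acting as pigeonholes.
With 20 × 8 = 160 tiles we could place exactly 8 in each, with no (shape, color) pair reaching 9.
One more forces some (shape, color) pair to hold 9, so 160 + 1 = 161.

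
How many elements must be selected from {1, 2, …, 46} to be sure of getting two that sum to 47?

Partition {1, …, 46} into 23 pairs: {1,46}, {2,45}, …, {23,24}.
Choosing 23 integers — say the integers 1 through 23 — takes one from each pair and avoids the property.
Choosing 24 forces two into the same pair by pigeonhole, and those sum to 47. So 24.

24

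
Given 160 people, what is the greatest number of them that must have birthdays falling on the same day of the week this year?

There are 7 days of the week, which serve as the pigeonholes.
If each of the 7 days of the week held at most 22, the total would be at most 7 × 22 = 154 < 160, a contradiction.
So at least one holds ⌈160/7⌉ = 23.

23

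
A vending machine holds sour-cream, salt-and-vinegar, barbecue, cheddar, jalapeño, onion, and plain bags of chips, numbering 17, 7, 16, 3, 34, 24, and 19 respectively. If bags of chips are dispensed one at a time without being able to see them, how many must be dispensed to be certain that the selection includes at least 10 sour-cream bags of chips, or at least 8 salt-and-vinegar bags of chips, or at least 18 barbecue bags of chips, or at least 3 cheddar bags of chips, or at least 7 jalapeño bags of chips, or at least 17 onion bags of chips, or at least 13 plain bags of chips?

The worst case stops just short of every target: 9 sour-cream, 7 salt-and-vinegar, all 16 barbecue, 2 cheddar, 6 jalapeño, 16 onion, 12 plain — 9 + 7 + 16 + 2 + 6 + 16 + 12 = 68 bags of chips.
One more bag of chips must push some flavor to its target, so 68 + 1 = 69.

69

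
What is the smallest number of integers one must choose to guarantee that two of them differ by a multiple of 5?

6

Two integers differ by a multiple of 5 exactly when they share a remainder mod 5.
There are 5 residue classes mod 5, so 5 integers can all lie in distinct classes.
One more integer must repeat a residue, giving a difference divisible by 5. So n = 5 + 1 = 6.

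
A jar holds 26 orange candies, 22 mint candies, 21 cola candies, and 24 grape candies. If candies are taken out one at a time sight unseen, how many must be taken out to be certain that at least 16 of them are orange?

83

The worst case draws every non-orange candy first: 22 + 21 + 24 = 67.
The next 16 draws are then forced to be orange, giving 67 + 16 = 83.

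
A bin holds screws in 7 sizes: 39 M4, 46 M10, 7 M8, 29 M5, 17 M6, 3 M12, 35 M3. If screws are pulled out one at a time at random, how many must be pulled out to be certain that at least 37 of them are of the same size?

In the worst case we take at most 36 of each size, but all 7 M8, all 29 M5, all 17 M6, all 3 M12, and all 35 M3 (fewer than 36), giving 36 + 36 + 7 + 29 + 17 + 3 + 35 = 163.
One more screw then forces some size to 37, so 163 + 1 = 164.

164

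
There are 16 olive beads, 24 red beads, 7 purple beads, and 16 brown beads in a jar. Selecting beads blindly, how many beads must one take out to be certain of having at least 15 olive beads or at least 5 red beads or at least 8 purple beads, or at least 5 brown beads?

30

The worst case stops just short of every target: 14 olive, 4 red, 7 purple, 4 brown — 14 + 4 + 7 + 4 = 29 beads.
One more bead must push some color to its target, so 29 + 1 = 30.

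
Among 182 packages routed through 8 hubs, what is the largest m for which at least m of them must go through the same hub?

If each of the 8 hubs held at most 22, the total would be at most 8 × 22 = 176 < 182, a contradiction.
So at least one holds ⌈182/8⌉ = 23.

23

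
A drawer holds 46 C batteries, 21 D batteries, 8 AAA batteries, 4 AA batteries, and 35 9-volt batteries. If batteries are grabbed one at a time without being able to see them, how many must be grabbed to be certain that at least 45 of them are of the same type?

113

In the worst case we take at most 44 of each type, but all 21 D, all 8 AAA, all 4 AA, and all 35 9-volt (fewer than 44), giving 44 + 21 + 8 + 4 + 35 = 112.
One more battery then forces some type to 45, so 112 + 1 = 113.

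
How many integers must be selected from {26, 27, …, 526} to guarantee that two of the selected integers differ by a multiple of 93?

94

Group the integers by remainder mod 93; there are 93 residue classes, each nonempty in this range.
Choosing one from each class (93 integers) avoids any shared remainder.
One more choice must repeat a class, so two differ by a multiple of 93. Hence 93 + 1 = 94.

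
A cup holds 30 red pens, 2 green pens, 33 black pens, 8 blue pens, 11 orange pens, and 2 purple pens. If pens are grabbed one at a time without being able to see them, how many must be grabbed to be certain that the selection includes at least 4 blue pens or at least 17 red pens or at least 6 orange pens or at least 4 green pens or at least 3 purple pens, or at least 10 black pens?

The worst case stops just short of every target: 16 red, all 2 green, 9 black, 3 blue, 5 orange, 2 purple — 16 + 2 + 9 + 3 + 5 + 2 = 37 pens.
One more pen must push some ink color to its target, so 37 + 1 = 38.

38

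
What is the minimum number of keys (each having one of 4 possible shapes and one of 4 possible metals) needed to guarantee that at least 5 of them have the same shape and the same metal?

65

There are 4 × 4 = 16 (shape, metal) combinations acting as pigeonholes.
With 16 × 4 = 64 keys we could place exactly 4 in each, with no (shape, metal) pair reaching 5.
One more forces some (shape, metal) pair to hold 5, so 64 + 1 = 65.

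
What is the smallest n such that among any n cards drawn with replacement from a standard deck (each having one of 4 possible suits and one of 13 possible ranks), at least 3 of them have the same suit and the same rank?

105

There are 4 × 13 = 52 (suit, rank) combinations acting as pigeonholes.
With 52 × 2 = 104 cards drawn with replacement from a standard deck we could place exactly 2 in each, with no (suit, rank) pair reaching 3.
One more forces some (suit, rank) pair to hold 3, so 104 + 1 = 105.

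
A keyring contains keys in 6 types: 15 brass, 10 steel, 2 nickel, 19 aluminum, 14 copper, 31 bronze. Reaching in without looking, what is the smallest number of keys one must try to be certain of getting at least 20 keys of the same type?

Treat the 6 types as pigeonholes.
In the worst case we take at most 19 of each type, but all 15 brass, all 10 steel, all 2 nickel, and all 14 copper (fewer than 19), giving 15 + 10 + 2 + 19 + 14 + 19 = 79.
One more key then forces some type to 20, so 79 + 1 = 80.

80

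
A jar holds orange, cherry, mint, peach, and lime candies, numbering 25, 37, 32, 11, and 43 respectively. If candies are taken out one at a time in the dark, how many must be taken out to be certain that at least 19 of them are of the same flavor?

In the worst case we take at most 18 of each flavor, but all 11 peach (fewer than 18), giving 18 + 18 + 18 + 11 + 18 = 83.
One more candy then forces some flavor to 19, so 83 + 1 = 84.

84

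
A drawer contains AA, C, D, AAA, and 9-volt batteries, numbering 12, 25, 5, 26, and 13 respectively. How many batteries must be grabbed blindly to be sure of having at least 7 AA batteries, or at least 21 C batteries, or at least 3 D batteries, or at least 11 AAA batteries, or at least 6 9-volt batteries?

44

Each of the 5 types has its own threshold; avoid all of them simultaneously.
The worst case stops just short of every target: 6 AA, 20 C, 2 D, 10 AAA, 5 9-volt — 6 + 20 + 2 + 10 + 5 = 43 batteries.
One more battery must push some type to its target, so 43 + 1 = 44.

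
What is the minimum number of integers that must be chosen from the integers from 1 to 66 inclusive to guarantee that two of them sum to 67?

Partition {1, …, 66} into 33 pairs: {1,66}, {2,65}, …, {33,34}.
Choosing 33 integers — say the integers 1 through 33 — takes one from each pair and avoids the property.
Choosing 34 forces two into the same pair by pigeonhole, and those sum to 67. So 34.

34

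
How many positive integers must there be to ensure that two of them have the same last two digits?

There are 100 possible two-digit endings acting as pigeonholes.
With 100 positive integers we could place one in each, avoiding any repeat.
One more forces some class to hold 2, so 100 + 1 = 101.

101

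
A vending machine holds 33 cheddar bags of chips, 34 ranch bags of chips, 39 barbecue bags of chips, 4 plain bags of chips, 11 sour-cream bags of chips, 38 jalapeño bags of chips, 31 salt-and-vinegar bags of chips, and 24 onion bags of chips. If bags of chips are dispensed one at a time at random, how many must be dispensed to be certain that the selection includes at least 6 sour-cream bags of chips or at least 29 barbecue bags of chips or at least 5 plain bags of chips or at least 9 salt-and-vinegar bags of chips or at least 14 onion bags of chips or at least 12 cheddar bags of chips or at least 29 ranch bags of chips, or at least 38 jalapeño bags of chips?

135

The worst case stops just short of every target: 11 cheddar, 28 ranch, 28 barbecue, 4 plain, 5 sour-cream, 37 jalapeño, 8 salt-and-vinegar, 13 onion — 11 + 28 + 28 + 4 + 5 + 37 + 8 + 13 = 134 bags of chips.
One more bag of chips must push some flavor to its target, so 134 + 1 = 135.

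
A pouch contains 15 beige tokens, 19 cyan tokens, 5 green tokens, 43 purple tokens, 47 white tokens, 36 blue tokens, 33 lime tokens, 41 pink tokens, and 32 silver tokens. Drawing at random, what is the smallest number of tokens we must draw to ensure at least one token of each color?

The hardest color to obtain is green: we could draw every other token first — 271 − 5 = 266 tokens — without a single green one.
The next draw must be green, so 266 + 1 = 267.

267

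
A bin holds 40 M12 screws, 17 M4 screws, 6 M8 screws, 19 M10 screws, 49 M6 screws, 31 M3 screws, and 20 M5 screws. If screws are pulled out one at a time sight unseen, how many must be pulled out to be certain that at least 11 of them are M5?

173

To avoid M5 screws as long as possible, exhaust the other 6 sizes first.
The worst case draws every non-M5 screw first: 40 + 17 + 6 + 19 + 49 + 31 = 162.
The next 11 draws are then forced to be M5, giving 162 + 11 = 173.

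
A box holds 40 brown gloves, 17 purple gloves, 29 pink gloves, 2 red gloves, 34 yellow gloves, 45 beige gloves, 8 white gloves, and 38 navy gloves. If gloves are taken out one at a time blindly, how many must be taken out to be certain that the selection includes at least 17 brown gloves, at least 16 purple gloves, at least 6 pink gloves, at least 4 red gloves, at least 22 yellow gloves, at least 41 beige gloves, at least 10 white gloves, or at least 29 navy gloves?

The worst case stops just short of every target: 16 brown, 15 purple, 5 pink, all 2 red, 21 yellow, 40 beige, all 8 white, 28 navy — 16 + 15 + 5 + 2 + 21 + 40 + 8 + 28 = 135 gloves.
One more glove must push some color to its target, so 135 + 1 = 136.

136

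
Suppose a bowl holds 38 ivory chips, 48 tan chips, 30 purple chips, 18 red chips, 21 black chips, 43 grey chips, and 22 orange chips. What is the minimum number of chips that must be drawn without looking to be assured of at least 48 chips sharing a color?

220

Treat the 7 colors as pigeonholes.
In the worst case we take at most 47 of each color, but all 38 ivory, all 30 purple, all 18 red, all 21 black, all 43 grey, and all 22 orange (fewer than 47), giving 38 + 47 + 30 + 18 + 21 + 43 + 22 = 219.
One more chip then forces some color to 48, so 219 + 1 = 220.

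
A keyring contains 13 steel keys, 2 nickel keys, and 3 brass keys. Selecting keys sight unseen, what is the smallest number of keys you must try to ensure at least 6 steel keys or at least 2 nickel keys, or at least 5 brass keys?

10

Each of the 3 types has its own threshold; avoid all of them simultaneously.
The worst case stops just short of every target: 5 steel, 1 nickel, all 3 brass — 5 + 1 + 3 = 9 keys.
One more key must push some type to its target, so 9 + 1 = 10.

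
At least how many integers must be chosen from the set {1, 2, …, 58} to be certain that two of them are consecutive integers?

30

Partition {1, …, 58} into 29 pairs: {1,2}, {3,4}, …, {57,58}.
Choosing 29 integers — say the 29 even numbers 2, 4, …, 58 — takes one from each pair and avoids the property.
Choosing 30 forces two into the same pair by pigeonhole, and those are consecutive. So 30.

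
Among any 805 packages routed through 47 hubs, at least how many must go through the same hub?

If each of the 47 hubs held at most 17, the total would be at most 47 × 17 = 799 < 805, a contradiction.
So at least one holds ⌈805/47⌉ = 18.

18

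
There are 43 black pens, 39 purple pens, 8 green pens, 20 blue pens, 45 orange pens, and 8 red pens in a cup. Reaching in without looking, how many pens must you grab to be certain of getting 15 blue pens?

To avoid blue pens as long as possible, exhaust the other 5 ink colors first.
The worst case draws every non-blue pen first: 43 + 39 + 8 + 45 + 8 = 143.
The next 15 draws are then forced to be blue, giving 143 + 15 = 158.

158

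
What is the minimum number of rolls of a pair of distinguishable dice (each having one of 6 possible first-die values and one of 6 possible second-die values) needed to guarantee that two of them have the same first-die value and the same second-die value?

There are 6 × 6 = 36 (first-die value, second-die value) combinations acting as pigeonholes.
With 36 rolls of a pair of distinguishable dice we could place one in each, avoiding any repeat.
One more forces some (first-die value, second-die value) pair to hold 2, so 36 + 1 = 37.

37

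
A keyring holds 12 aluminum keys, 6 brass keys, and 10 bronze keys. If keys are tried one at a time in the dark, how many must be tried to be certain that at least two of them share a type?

The worst case takes 1 key of each type without reaching 2 of any: 3 × 1 = 3.
The next key must bring some type to 2, so 3 + 1 = 4.

4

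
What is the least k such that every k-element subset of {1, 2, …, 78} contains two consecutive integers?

40

Partition {1, …, 78} into 39 pairs: {1,2}, {3,4}, …, {77,78}.
Choosing 39 integers — say the 39 even numbers 2, 4, …, 78 — takes one from each pair and avoids the property.
Choosing 40 forces two into the same pair by pigeonhole, and those are consecutive. So 40.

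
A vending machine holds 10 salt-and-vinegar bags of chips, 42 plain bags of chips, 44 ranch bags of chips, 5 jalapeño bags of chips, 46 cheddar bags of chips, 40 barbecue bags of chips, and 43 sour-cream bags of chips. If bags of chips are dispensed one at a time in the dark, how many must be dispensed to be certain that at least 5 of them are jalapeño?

230

The worst case draws every non-jalapeño bag of chips first: 10 + 42 + 44 + 46 + 40 + 43 = 225.
The next 5 draws are then forced to be jalapeño, giving 225 + 5 = 230.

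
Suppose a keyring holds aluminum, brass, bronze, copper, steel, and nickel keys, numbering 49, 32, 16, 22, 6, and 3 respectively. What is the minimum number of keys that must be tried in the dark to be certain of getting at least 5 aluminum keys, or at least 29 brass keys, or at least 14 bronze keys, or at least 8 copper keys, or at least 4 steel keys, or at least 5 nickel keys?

59

Each of the 6 types has its own threshold; avoid all of them simultaneously.
The worst case stops just short of every target: 4 aluminum, 28 brass, 13 bronze, 7 copper, 3 steel, all 3 nickel — 4 + 28 + 13 + 7 + 3 + 3 = 58 keys.
One more key must push some type to its target, so 58 + 1 = 59.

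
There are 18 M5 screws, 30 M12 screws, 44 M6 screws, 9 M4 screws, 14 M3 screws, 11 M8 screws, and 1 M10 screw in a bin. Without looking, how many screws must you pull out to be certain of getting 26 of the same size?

In the worst case we take at most 25 of each size, but all 18 M5, all 9 M4, all 14 M3, all 11 M8, and all 1 M10 (fewer than 25), giving 18 + 25 + 25 + 9 + 14 + 11 + 1 = 103.
One more screw then forces some size to 26, so 103 + 1 = 104.

104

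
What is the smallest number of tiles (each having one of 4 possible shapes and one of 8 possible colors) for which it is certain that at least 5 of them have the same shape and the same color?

129

There are 4 × 8 = 32 (shape, color) combinations acting as pigeonholes.
With 32 × 4 = 128 tiles we could place exactly 4 in each, with no (shape, color) pair reaching 5.
One more forces some (shape, color) pair to hold 5, so 128 + 1 = 129.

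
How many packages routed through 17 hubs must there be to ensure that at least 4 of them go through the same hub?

52

There are 17 hubs acting as pigeonholes.
With 17 × 3 = 51 packages we could place exactly 3 in each, with no class reaching 4.
One more forces some class to hold 4, so 51 + 1 = 52.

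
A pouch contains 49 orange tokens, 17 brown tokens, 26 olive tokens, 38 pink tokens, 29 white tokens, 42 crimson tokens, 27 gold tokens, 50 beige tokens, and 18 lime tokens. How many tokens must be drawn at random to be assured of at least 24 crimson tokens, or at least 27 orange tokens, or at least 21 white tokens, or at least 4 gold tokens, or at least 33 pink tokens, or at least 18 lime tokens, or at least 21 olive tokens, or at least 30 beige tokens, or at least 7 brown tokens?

The worst case stops just short of every target: 26 orange, 6 brown, 20 olive, 32 pink, 20 white, 23 crimson, 3 gold, 29 beige, 17 lime — 26 + 6 + 20 + 32 + 20 + 23 + 3 + 29 + 17 = 176 tokens.
One more token must push some color to its target, so 176 + 1 = 177.

177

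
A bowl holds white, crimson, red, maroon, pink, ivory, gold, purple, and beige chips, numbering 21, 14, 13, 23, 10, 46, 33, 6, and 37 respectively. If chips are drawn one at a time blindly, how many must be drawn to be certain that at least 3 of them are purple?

The worst case draws every non-purple chip first: 21 + 14 + 13 + 23 + 10 + 46 + 33 + 37 = 197.
The next 3 draws are then forced to be purple, giving 197 + 3 = 200.

200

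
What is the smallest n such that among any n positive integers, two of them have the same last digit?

There are 10 possible last digits acting as pigeonholes.
With 10 positive integers we could place one in each, avoiding any repeat.
One more forces some class to hold 2, so 10 + 1 = 11.

11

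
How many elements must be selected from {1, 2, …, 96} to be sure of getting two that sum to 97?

Partition {1, …, 96} into 48 pairs: {1,96}, {2,95}, …, {48,49}.
Choosing 48 integers — say the integers 1 through 48 — takes one from each pair and avoids the property.
Choosing 49 forces two into the same pair by pigeonhole, and those sum to 97. So 49.

49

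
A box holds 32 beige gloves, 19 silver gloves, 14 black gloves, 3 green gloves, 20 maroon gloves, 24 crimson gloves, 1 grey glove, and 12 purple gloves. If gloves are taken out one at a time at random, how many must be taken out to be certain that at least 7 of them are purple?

The worst case draws every non-purple glove first: 32 + 19 + 14 + 3 + 20 + 24 + 1 = 113.
The next 7 draws are then forced to be purple, giving 113 + 7 = 120.

120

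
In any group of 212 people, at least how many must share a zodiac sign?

There are 12 zodiac signs, which serve as the pigeonholes.
If each of the 12 zodiac signs held at most 17, the total would be at most 12 × 17 = 204 < 212, a contradiction.
So at least one holds ⌈212/12⌉ = 18.

18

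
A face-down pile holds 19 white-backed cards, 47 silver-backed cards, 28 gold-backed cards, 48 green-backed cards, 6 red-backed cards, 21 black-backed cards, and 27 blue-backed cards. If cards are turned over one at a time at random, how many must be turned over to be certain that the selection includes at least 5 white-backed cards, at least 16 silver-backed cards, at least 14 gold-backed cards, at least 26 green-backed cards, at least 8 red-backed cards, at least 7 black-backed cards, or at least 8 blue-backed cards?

The worst case stops just short of every target: 4 white-backed, 15 silver-backed, 13 gold-backed, 25 green-backed, all 6 red-backed, 6 black-backed, 7 blue-backed — 4 + 15 + 13 + 25 + 6 + 6 + 7 = 76 cards.
One more card must push some back color to its target, so 76 + 1 = 77.

77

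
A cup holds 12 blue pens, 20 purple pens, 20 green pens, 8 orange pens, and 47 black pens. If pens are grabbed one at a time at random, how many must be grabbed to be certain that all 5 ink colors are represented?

The hardest ink color to obtain is orange: we could draw every other pen first — 107 − 8 = 99 pens — without a single orange one.
The next draw must be orange, so 99 + 1 = 100.

100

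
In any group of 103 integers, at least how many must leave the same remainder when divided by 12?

The 103 integers fall into 12 residue classes modulo 12.
If each of the 12 residue classes modulo 12 held at most 8, the total would be at most 12 × 8 = 96 < 103, a contradiction.
So at least one holds ⌈103/12⌉ = 9.

9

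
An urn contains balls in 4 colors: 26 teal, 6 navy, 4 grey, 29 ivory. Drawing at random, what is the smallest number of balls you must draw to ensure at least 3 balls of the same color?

9

The worst case takes 2 balls of each color without reaching 3 of any: 4 × 2 = 8.
The next ball must bring some color to 3, so 8 + 1 = 9.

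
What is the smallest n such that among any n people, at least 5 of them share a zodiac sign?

49

There are 12 zodiac signs acting as pigeonholes.
With 12 × 4 = 48 people we could place exactly 4 in each, with no class reaching 5.
One more forces some class to hold 5, so 48 + 1 = 49.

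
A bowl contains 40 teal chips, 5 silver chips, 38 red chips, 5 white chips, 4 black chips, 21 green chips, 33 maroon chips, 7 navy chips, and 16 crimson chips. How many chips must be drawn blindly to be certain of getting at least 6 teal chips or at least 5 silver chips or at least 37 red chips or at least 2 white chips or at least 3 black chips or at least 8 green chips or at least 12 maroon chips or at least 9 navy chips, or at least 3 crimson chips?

76

The worst case stops just short of every target: 5 teal, 4 silver, 36 red, 1 white, 2 black, 7 green, 11 maroon, all 7 navy, 2 crimson — 5 + 4 + 36 + 1 + 2 + 7 + 11 + 7 + 2 = 75 chips.
One more chip must push some color to its target, so 75 + 1 = 76.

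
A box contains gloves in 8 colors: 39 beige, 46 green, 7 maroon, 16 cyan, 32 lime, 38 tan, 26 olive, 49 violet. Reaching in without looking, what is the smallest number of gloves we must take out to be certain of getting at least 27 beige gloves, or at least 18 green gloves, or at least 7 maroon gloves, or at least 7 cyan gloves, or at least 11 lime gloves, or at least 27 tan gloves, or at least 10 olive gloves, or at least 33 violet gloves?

133

Each of the 8 colors has its own threshold; avoid all of them simultaneously.
The worst case stops just short of every target: 26 beige, 17 green, 6 maroon, 6 cyan, 10 lime, 26 tan, 9 olive, 32 violet — 26 + 17 + 6 + 6 + 10 + 26 + 9 + 32 = 132 gloves.
One more glove must push some color to its target, so 132 + 1 = 133.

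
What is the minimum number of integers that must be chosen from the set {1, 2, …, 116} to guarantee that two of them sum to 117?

59

Partition {1, …, 116} into 58 pairs: {1,116}, {2,115}, …, {58,59}.
Choosing 58 integers — say the integers 1 through 58 — takes one from each pair and avoids the property.
Choosing 59 forces two into the same pair by pigeonhole, and those sum to 117. So 59.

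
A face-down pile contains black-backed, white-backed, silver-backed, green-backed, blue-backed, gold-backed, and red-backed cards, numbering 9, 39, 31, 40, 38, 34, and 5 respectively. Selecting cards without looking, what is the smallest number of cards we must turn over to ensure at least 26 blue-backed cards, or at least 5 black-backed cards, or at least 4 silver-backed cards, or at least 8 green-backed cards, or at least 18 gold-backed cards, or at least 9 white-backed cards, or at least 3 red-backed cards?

The worst case stops just short of every target: 4 black-backed, 8 white-backed, 3 silver-backed, 7 green-backed, 25 blue-backed, 17 gold-backed, 2 red-backed — 4 + 8 + 3 + 7 + 25 + 17 + 2 = 66 cards.
One more card must push some back color to its target, so 66 + 1 = 67.

67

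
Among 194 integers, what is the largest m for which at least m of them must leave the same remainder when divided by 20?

If each of the 20 residue classes modulo 20 held at most 9, the total would be at most 20 × 9 = 180 < 194, a contradiction.
So at least one holds ⌈194/20⌉ = 10.

10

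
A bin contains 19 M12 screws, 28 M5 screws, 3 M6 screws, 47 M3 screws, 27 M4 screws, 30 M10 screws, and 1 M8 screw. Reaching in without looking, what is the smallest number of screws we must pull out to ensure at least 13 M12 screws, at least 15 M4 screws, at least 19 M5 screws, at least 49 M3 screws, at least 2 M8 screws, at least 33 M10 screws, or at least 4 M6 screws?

126

Each of the 7 sizes has its own threshold; avoid all of them simultaneously.
The worst case stops just short of every target: 12 M12, 18 M5, 3 M6, all 47 M3, 14 M4, all 30 M10, 1 M8 — 12 + 18 + 3 + 47 + 14 + 30 + 1 = 125 screws.
One more screw must push some size to its target, so 125 + 1 = 126.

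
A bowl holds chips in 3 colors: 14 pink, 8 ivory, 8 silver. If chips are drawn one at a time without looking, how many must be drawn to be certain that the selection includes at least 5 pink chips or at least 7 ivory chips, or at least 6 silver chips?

Each of the 3 colors has its own threshold; avoid all of them simultaneously.
The worst case stops just short of every target: 4 pink, 6 ivory, 5 silver — 4 + 6 + 5 = 15 chips.
One more chip must push some color to its target, so 15 + 1 = 16.

16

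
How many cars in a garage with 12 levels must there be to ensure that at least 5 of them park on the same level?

49

There are 12 levels acting as pigeonholes.
With 12 × 4 = 48 cars we could place exactly 4 in each, with no class reaching 5.
One more forces some class to hold 5, so 48 + 1 = 49.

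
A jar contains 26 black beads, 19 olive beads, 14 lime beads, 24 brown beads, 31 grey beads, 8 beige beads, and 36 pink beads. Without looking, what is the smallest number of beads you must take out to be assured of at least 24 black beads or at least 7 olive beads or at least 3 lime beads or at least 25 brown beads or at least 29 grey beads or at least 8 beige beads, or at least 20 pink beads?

The worst case stops just short of every target: 23 black, 6 olive, 2 lime, 24 brown, 28 grey, 7 beige, 19 pink — 23 + 6 + 2 + 24 + 28 + 7 + 19 = 109 beads.
One more bead must push some color to its target, so 109 + 1 = 110.

110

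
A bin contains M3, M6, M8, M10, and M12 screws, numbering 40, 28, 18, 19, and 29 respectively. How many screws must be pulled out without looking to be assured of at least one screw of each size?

117

The hardest size to obtain is M8: we could draw every other screw first — 134 − 18 = 116 screws — without a single M8 one.
The next draw must be M8, so 116 + 1 = 117.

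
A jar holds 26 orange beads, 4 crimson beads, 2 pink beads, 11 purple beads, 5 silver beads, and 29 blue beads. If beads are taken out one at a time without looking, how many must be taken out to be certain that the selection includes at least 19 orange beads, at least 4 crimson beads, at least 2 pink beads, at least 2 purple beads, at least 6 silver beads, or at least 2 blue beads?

30

The worst case stops just short of every target: 18 orange, 3 crimson, 1 pink, 1 purple, 5 silver, 1 blue — 18 + 3 + 1 + 1 + 5 + 1 = 29 beads.
One more bead must push some color to its target, so 29 + 1 = 30.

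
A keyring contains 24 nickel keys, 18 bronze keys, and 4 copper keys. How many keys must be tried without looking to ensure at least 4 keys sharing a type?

10

The worst case takes 3 keys of each type without reaching 4 of any: 3 × 3 = 9.
The next key must bring some type to 4, so 9 + 1 = 10.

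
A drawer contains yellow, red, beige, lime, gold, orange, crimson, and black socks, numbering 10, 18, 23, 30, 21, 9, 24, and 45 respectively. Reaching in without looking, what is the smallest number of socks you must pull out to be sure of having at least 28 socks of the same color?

Treat the 8 colors as pigeonholes.
In the worst case we take at most 27 of each color, but all 10 yellow, all 18 red, all 23 beige, all 21 gold, all 9 orange, and all 24 crimson (fewer than 27), giving 10 + 18 + 23 + 27 + 21 + 9 + 24 + 27 = 159.
One more sock then forces some color to 28, so 159 + 1 = 160.

160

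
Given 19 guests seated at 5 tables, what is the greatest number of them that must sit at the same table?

The 19 guests fall into 5 tables.
If each of the 5 tables held at most 3, the total would be at most 5 × 3 = 15 < 19, a contradiction.
So at least one holds ⌈19/5⌉ = 4.

4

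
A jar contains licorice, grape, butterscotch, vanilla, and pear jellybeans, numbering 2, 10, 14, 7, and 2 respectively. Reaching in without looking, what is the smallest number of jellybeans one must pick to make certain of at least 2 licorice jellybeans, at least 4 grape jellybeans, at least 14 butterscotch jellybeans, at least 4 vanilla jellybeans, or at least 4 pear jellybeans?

Each of the 5 flavors has its own threshold; avoid all of them simultaneously.
The worst case stops just short of every target: 1 licorice, 3 grape, 13 butterscotch, 3 vanilla, all 2 pear — 1 + 3 + 13 + 3 + 2 = 22 jellybeans.
One more jellybean must push some flavor to its target, so 22 + 1 = 23.

23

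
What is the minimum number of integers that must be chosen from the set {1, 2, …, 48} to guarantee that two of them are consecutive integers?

25

Partition {1, …, 48} into 24 pairs: {1,2}, {3,4}, …, {47,48}.
Choosing 24 integers — say the 24 even numbers 2, 4, …, 48 — takes one from each pair and avoids the property.
Choosing 25 forces two into the same pair by pigeonhole, and those are consecutive. So 25.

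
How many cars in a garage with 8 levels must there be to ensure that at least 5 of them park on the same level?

There are 8 levels acting as pigeonholes.
With 8 × 4 = 32 cars we could place exactly 4 in each, with no class reaching 5.
One more forces some class to hold 5, so 32 + 1 = 33.

33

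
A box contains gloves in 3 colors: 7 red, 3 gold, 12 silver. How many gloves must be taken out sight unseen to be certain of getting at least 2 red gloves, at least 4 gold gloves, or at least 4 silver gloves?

The worst case stops just short of every target: 1 red, 3 gold, 3 silver — 1 + 3 + 3 = 7 gloves.
One more glove must push some color to its target, so 7 + 1 = 8.

8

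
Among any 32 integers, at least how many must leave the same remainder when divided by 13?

3

The 32 integers fall into 13 residue classes modulo 13.
If each of the 13 residue classes modulo 13 held at most 2, the total would be at most 13 × 2 = 26 < 32, a contradiction.
So at least one holds ⌈32/13⌉ = 3.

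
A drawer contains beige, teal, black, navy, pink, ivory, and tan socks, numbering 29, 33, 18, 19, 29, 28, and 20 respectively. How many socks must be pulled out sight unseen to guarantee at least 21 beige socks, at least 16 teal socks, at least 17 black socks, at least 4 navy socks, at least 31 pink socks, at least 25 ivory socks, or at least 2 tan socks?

109

The worst case stops just short of every target: 20 beige, 15 teal, 16 black, 3 navy, all 29 pink, 24 ivory, 1 tan — 20 + 15 + 16 + 3 + 29 + 24 + 1 = 108 socks.
One more sock must push some color to its target, so 108 + 1 = 109.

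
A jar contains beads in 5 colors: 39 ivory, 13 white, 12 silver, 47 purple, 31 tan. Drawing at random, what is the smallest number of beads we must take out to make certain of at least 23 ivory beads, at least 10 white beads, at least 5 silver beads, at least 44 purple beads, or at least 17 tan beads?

95

Each of the 5 colors has its own threshold; avoid all of them simultaneously.
The worst case stops just short of every target: 22 ivory, 9 white, 4 silver, 43 purple, 16 tan — 22 + 9 + 4 + 43 + 16 = 94 beads.
One more bead must push some color to its target, so 94 + 1 = 95.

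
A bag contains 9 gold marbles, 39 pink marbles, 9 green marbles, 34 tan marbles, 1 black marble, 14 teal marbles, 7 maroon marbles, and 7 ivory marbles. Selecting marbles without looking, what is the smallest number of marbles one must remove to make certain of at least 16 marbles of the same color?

In the worst case we take at most 15 of each color, but all 9 gold, all 9 green, all 1 black, all 14 teal, all 7 maroon, and all 7 ivory (fewer than 15), giving 9 + 15 + 9 + 15 + 1 + 14 + 7 + 7 = 77.
One more marble then forces some color to 16, so 77 + 1 = 78.

78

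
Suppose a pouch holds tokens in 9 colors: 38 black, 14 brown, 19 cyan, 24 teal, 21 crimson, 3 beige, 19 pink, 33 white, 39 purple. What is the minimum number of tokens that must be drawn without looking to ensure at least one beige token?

To avoid beige tokens as long as possible, exhaust the other 8 colors first.
The worst case draws every non-beige token first: 38 + 14 + 19 + 24 + 21 + 19 + 33 + 39 = 207.
The next draw is then forced to be beige, giving 207 + 1 = 208.

208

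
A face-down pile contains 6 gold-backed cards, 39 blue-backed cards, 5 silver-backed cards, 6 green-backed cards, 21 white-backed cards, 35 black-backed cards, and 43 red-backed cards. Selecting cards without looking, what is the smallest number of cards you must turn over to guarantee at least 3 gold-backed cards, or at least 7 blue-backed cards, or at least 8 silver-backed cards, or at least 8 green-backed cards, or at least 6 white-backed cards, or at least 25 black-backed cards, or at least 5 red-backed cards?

53

Each of the 7 back colors has its own threshold; avoid all of them simultaneously.
The worst case stops just short of every target: 2 gold-backed, 6 blue-backed, all 5 silver-backed, all 6 green-backed, 5 white-backed, 24 black-backed, 4 red-backed — 2 + 6 + 5 + 6 + 5 + 24 + 4 = 52 cards.
One more card must push some back color to its target, so 52 + 1 = 53.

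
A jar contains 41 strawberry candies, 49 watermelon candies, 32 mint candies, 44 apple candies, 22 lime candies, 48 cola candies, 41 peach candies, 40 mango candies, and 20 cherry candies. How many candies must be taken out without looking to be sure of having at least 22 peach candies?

318

The worst case draws every non-peach candy first: 41 + 49 + 32 + 44 + 22 + 48 + 40 + 20 = 296.
The next 22 draws are then forced to be peach, giving 296 + 22 = 318.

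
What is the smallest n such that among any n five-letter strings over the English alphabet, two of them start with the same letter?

There are 26 possible first letters acting as pigeonholes.
With 26 five-letter strings over the English alphabet we could place one in each, avoiding any repeat.
One more forces some class to hold 2, so 26 + 1 = 27.

27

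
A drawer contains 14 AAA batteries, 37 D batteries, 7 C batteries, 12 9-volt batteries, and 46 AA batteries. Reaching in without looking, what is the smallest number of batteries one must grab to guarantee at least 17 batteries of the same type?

In the worst case we take at most 16 of each type, but all 14 AAA, all 7 C, and all 12 9-volt (fewer than 16), giving 14 + 16 + 7 + 12 + 16 = 65.
One more battery then forces some type to 17, so 65 + 1 = 66.

66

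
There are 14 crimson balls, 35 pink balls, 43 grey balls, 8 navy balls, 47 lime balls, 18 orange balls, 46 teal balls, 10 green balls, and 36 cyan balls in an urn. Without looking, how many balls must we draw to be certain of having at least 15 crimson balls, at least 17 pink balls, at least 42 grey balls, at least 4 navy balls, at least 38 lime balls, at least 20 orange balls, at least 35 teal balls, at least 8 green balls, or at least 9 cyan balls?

The worst case stops just short of every target: 14 crimson, 16 pink, 41 grey, 3 navy, 37 lime, all 18 orange, 34 teal, 7 green, 8 cyan — 14 + 16 + 41 + 3 + 37 + 18 + 34 + 7 + 8 = 178 balls.
One more ball must push some color to its target, so 178 + 1 = 179.

179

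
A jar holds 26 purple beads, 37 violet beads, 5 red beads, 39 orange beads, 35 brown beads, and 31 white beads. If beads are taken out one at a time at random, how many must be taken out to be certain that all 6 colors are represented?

The hardest color to obtain is red: we could draw every other bead first — 173 − 5 = 168 beads — without a single red one.
The next draw must be red, so 168 + 1 = 169.

169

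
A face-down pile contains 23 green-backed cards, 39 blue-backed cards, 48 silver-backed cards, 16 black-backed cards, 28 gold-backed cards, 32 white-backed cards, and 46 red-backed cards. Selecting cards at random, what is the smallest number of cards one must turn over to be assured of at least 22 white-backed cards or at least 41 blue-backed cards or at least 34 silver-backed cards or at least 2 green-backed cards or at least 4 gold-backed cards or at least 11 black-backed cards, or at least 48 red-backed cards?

154

The worst case stops just short of every target: 1 green-backed, all 39 blue-backed, 33 silver-backed, 10 black-backed, 3 gold-backed, 21 white-backed, all 46 red-backed — 1 + 39 + 33 + 10 + 3 + 21 + 46 = 153 cards.
One more card must push some back color to its target, so 153 + 1 = 154.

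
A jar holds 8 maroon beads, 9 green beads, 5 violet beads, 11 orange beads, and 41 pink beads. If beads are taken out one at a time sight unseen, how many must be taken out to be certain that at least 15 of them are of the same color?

48

In the worst case we take at most 14 of each color, but all 8 maroon, all 9 green, all 5 violet, and all 11 orange (fewer than 14), giving 8 + 9 + 5 + 11 + 14 = 47.
One more bead then forces some color to 15, so 47 + 1 = 48.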